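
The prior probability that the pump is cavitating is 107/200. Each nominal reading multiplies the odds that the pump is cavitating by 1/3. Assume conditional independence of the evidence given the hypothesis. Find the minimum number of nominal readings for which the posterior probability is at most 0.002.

Prior odds: 0.535 ÷ 0.465 = 107/93.
Likelihood ratio per nominal reading = 1/3.
Target posterior odds = 0.002/0.998 = 1/499.
Require (1/3)ⁿ ≤ 1/499 ÷ (107/93) = 93/53393.
(1/3)⁵ = 1/243 is still above 93/53393 but (1/3)⁶ = 1/729 is at or below it, so n = 6.

6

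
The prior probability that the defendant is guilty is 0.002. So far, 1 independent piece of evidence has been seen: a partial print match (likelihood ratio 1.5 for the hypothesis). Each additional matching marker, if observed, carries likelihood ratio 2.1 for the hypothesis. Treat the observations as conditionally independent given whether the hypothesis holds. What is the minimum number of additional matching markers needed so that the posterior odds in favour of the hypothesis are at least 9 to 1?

Prior odds = 0.002/0.998 = 1/499.
Bayes factor of the evidence already in hand = 1.5.
Odds after that evidence = (1/499) × 1.5 = 3/998.
Target odds = 9.
Need 2.1ⁿ ≥ 9 ÷ (3/998) = 2994.
2.1¹⁰ ≈1667.99 falls short of 2994 but 2.1¹¹ ≈3502.78 reaches it, so n = 11.

11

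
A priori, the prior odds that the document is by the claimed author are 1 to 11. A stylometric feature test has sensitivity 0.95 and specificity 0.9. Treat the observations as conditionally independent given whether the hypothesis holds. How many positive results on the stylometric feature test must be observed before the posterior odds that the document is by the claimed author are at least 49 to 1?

Prior odds = 1/11.
False-positive rate = 1 − 0.9 = 0.1; likelihood ratio of a positive = 0.95/0.1 = 9.5.
Target odds = 49.
Need (1/11) × 9.5ⁿ ≥ 49, i.e. 9.5ⁿ ≥ 539.
9.5² = 90.25 falls short of 539 but 9.5³ = 857.375 reaches it, so n = 3.

3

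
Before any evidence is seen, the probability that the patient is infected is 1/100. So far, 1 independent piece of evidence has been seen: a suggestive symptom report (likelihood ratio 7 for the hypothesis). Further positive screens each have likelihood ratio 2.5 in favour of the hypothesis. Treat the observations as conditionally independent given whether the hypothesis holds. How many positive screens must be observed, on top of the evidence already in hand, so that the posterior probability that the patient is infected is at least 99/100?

Prior odds = 0.01/0.99 = 1/99.
Bayes factor of the evidence already in hand = 7.
Odds after that evidence = (1/99) × 7 = 7/99.
Target odds = 0.99/0.01 = 99.
Need 2.5ⁿ ≥ 99 ÷ (7/99) = 9801/7.
2.5⁷ = 610.3515625 falls short of 9801/7 but 2.5⁸ = 390625/256 reaches it, so n = 8.

8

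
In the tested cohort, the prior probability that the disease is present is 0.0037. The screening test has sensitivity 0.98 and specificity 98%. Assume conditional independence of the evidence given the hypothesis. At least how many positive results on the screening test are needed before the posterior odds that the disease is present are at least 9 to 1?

Prior odds = 0.0037/0.9963 = 37/9963.
False-positive rate = 1 − 0.98 = 0.02; likelihood ratio of a positive = 0.98/0.02 = 49.
Target odds = 9.
Require 49ⁿ ≥ 9 ÷ (37/9963) = 89667/37.
49² = 2401 falls short of 89667/37 but 49³ = 117649 reaches it, so n = 3.

3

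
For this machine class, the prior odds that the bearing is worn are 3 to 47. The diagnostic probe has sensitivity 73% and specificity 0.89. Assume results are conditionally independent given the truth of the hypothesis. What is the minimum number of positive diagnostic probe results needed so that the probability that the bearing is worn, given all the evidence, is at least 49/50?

4

Prior odds = 3/47.
False-positive rate = 1 − 0.89 = 0.11; likelihood ratio of a positive = 0.73/0.11 = 73/11.
Target odds: 0.98 ÷ 0.02 = 49.
Require (73/11)ⁿ ≥ 49 ÷ (3/47) = 2303/3.
(73/11)³ = 389017/1331 falls short of 2303/3 but (73/11)⁴ = 28398241/14641 reaches it, so n = 4.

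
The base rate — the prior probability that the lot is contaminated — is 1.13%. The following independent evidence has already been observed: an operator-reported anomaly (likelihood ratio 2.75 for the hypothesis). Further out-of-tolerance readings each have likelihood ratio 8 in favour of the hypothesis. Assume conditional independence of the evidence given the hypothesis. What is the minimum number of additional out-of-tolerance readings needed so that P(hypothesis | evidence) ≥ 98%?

Prior odds = 0.0113/0.9887 = 113/9887.
Bayes factor of the evidence already in hand = 2.75.
Odds after that evidence = (113/9887) × 2.75 = 1243/39548.
Target odds = 0.98/0.02 = 49.
Need 8ⁿ ≥ 49 ÷ (1243/39548) = 1937852/1243.
8³ = 512 falls short of 1937852/1243 but 8⁴ = 4096 reaches it, so n = 4.

4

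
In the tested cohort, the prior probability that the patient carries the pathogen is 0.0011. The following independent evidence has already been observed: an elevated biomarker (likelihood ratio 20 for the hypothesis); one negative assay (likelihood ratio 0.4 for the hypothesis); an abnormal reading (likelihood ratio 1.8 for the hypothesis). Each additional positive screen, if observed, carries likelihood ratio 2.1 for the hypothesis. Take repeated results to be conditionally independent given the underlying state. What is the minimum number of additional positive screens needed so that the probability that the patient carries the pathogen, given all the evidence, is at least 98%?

11

Prior odds = 0.0011/0.9989 = 11/9989.
Combined Bayes factor of the evidence already in hand = 20 × 0.4 × 1.8 = 14.4.
Odds after that evidence = (11/9989) × 14.4 = 792/49945.
Target odds = 0.98/0.02 = 49.
Need 2.1ⁿ ≥ 49 ÷ (792/49945) = 2447305/792.
2.1¹⁰ ≈1667.99 falls short of 2447305/792 but 2.1¹¹ ≈3502.78 reaches it, so n = 11.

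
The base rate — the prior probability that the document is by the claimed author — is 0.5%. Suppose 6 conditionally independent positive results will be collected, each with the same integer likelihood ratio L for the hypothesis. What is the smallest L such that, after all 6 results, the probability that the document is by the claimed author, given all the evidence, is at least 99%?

Prior odds = 0.005/0.995 = 1/199.
Target odds = 0.99/0.01 = 99.
Need L⁶ ≥ 99 ÷ (1/199) = 19701.
5⁶ = 15625 < 19701 ≤ 46656 = 6⁶, so L = 6.

6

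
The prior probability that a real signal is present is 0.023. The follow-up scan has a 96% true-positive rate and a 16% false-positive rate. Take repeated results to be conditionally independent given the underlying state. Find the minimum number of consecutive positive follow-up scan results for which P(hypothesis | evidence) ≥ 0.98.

Prior odds = 0.023/0.977 = 23/977.
Likelihood ratio of a positive result = 0.96/0.16 = 6.
Target posterior odds = 0.98/0.02 = 49.
Need (23/977) × 6ⁿ ≥ 49, i.e. 6ⁿ ≥ 47873/23.
6⁴ = 1296 falls short of 47873/23 but 6⁵ = 7776 reaches it, so n = 5.

5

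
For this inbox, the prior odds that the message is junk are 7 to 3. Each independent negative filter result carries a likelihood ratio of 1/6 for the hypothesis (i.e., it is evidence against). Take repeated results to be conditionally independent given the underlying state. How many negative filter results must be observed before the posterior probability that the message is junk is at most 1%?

Prior odds = 7/3.
Likelihood ratio per negative filter result = 1/6.
Target odds: 0.01 ÷ 0.99 = 1/99.
Require (1/6)ⁿ ≤ 1/99 ÷ (7/3) = 1/231.
(1/6)³ = 1/216 is still above 1/231 but (1/6)⁴ = 1/1296 is at or below it, so n = 4.

4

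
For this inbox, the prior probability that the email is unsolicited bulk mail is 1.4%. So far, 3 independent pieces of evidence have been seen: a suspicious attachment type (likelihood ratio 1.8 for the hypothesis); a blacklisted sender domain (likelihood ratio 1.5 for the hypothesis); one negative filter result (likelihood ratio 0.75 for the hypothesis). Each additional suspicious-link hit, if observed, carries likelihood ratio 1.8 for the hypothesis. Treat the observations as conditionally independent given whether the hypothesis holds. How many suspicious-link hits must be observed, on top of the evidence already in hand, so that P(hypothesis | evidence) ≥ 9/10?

10

Prior odds = 0.014/0.986 = 7/493.
Combined Bayes factor of the evidence already in hand = 1.8 × 1.5 × 0.75 = 2.025.
Odds after that evidence = (7/493) × 2.025 = 567/19720.
Target odds = 0.9/0.1 = 9.
Need 1.8ⁿ ≥ 9 ÷ (567/19720) = 19720/63.
1.8⁹ = 387420489/1953125 falls short of 19720/63 but 1.8¹⁰ ≈357.047 reaches it, so n = 10.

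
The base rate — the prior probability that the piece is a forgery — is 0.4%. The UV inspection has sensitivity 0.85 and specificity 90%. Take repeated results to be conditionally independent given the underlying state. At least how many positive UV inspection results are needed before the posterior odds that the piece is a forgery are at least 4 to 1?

Prior odds = 0.004/0.996 = 1/249.
False-positive rate = 1 − 0.9 = 0.1; likelihood ratio of a positive = 0.85/0.1 = 8.5.
Target odds = 4.
Require 8.5ⁿ ≥ 4 ÷ (1/249) = 996.
8.5³ = 614.125 falls short of 996 but 8.5⁴ = 5220.0625 reaches it, so n = 4.

4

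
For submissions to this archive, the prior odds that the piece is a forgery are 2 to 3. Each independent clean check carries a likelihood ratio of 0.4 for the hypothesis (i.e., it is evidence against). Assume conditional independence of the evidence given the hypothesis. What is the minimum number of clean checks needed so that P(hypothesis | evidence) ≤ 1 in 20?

Prior odds = 2/3.
Likelihood ratio per clean check = 0.4.
Target odds: 0.05 ÷ 0.95 = 1/19.
Need (2/3) × 0.4ⁿ ≤ 1/19, i.e. 0.4ⁿ ≤ 3/38.
0.4² = 0.16 is still above 3/38 but 0.4³ = 0.064 is at or below it, so n = 3.

3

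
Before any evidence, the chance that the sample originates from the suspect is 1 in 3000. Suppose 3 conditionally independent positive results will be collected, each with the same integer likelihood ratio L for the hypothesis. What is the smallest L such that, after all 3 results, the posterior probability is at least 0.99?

67

Prior odds = (1/3000)/(2999/3000) = 1/2999.
Target odds = 0.99/0.01 = 99.
Need L³ ≥ 99 ÷ (1/2999) = 296901.
66³ = 287496 < 296901 ≤ 300763 = 67³, so L = 67.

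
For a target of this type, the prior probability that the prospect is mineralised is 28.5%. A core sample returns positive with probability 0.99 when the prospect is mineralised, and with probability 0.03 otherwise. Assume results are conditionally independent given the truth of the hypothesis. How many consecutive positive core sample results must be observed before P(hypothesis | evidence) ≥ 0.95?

2

Prior odds = 0.285/0.715 = 57/143.
Likelihood ratio of a positive result = 0.99/0.03 = 33.
Target posterior odds = 0.95/0.05 = 19.
Need (57/143) × 33ⁿ ≥ 19, i.e. 33ⁿ ≥ 143/3.
33¹ = 33 falls short of 143/3 but 33² = 1089 reaches it, so n = 2.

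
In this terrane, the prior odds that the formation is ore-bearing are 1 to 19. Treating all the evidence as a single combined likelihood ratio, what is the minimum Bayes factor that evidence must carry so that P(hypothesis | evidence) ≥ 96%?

456

Prior odds = 1/19.
Target odds = 0.96/0.04 = 24.
Required Bayes factor = 24 ÷ (1/19) = 456.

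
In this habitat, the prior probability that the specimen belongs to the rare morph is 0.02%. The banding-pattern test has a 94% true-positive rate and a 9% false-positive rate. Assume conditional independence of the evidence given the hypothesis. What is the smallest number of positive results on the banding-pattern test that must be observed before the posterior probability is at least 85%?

Prior odds = 0.0002/0.9998 = 1/4999.
Likelihood ratio of a positive result = 0.94/0.09 = 94/9.
Target posterior odds = 0.85/0.15 = 17/3.
Need (1/4999) × (94/9)ⁿ ≥ 17/3, i.e. (94/9)ⁿ ≥ 84983/3.
(94/9)⁴ = 78074896/6561 falls short of 84983/3 but (94/9)⁵ ≈124287 reaches it, so n = 5.

5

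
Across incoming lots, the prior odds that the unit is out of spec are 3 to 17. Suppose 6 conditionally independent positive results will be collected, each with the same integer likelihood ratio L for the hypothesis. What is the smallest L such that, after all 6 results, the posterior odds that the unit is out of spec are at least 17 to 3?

2

Prior odds = 3/17.
Target odds = 17/3.
Need L⁶ ≥ 17/3 ÷ (3/17) = 289/9.
1⁶ = 1 < 289/9 ≤ 64 = 2⁶, so L = 2.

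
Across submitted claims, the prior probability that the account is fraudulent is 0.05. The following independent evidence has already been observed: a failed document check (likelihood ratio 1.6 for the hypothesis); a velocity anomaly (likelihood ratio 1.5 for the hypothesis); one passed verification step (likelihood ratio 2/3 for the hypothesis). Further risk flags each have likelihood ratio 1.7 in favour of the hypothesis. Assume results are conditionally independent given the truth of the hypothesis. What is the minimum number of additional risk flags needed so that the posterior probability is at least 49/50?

12

Prior odds = 0.05/0.95 = 1/19.
Combined Bayes factor of the evidence already in hand = 1.6 × 1.5 × (2/3) = 1.6.
Odds after that evidence = (1/19) × 1.6 = 8/95.
Target odds = 0.98/0.02 = 49.
Need 1.7ⁿ ≥ 49 ÷ (8/95) = 581.875.
1.7¹¹ ≈342.719 falls short of 581.875 but 1.7¹² ≈582.622 reaches it, so n = 12.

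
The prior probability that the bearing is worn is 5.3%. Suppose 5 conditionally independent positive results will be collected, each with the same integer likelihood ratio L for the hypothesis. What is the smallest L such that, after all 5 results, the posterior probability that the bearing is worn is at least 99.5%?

6

Prior odds = 0.053/0.947 = 53/947.
Target odds = 0.995/0.005 = 199.
Need L⁵ ≥ 199 ÷ (53/947) = 188453/53.
5⁵ = 3125 < 188453/53 ≤ 7776 = 6⁵, so L = 6.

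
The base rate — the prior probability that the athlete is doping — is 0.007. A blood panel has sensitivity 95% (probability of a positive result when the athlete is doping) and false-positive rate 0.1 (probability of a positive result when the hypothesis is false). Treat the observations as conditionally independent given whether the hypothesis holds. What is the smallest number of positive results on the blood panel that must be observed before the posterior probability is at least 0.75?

3

Prior odds = 0.007/0.993 = 7/993.
Likelihood ratio of a positive result = 0.95/0.1 = 9.5.
Target posterior odds = 0.75/0.25 = 3.
Need (7/993) × 9.5ⁿ ≥ 3, i.e. 9.5ⁿ ≥ 2979/7.
9.5² = 90.25 falls short of 2979/7 but 9.5³ = 857.375 reaches it, so n = 3.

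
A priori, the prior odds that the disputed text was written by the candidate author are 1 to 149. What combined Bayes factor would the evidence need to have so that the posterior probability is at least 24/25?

Prior odds = 1/149.
Target odds = 0.96/0.04 = 24.
Required Bayes factor = 24 ÷ (1/149) = 3576.

3576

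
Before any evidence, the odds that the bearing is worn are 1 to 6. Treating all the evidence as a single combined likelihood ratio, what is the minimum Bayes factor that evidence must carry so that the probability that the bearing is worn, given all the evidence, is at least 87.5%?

42

Prior odds = 1/6.
Target odds = 0.875/0.125 = 7.
Required Bayes factor = 7 ÷ (1/6) = 42.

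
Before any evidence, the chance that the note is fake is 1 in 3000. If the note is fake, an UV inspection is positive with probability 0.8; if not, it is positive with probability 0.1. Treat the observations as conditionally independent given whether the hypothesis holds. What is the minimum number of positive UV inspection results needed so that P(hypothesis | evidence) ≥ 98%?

Prior odds = (1/3000)/(2999/3000) = 1/2999.
Likelihood ratio of a positive = 0.8/0.1 = 8.
Target posterior odds = 0.98/0.02 = 49.
Need (1/2999) × 8ⁿ ≥ 49, i.e. 8ⁿ ≥ 146951.
8⁵ = 32768 falls short of 146951 but 8⁶ = 262144 reaches it, so n = 6.

6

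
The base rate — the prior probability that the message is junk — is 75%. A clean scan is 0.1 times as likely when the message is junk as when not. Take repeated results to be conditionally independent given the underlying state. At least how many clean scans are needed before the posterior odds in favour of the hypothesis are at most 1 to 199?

3

Prior odds = 0.75/0.25 = 3.
Likelihood ratio per clean scan = 0.1.
Target odds = 1/199.
Require 0.1ⁿ ≤ 1/199 ÷ 3 = 1/597.
0.1² = 0.01 is still above 1/597 but 0.1³ = 0.001 is at or below it, so n = 3.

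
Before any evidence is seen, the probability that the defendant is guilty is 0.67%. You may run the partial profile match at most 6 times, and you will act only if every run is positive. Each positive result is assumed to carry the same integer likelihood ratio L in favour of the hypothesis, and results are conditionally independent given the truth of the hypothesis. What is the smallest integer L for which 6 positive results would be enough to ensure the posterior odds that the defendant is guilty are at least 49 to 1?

5

Prior odds = 0.0067/0.9933 = 67/9933.
Target odds = 49.
Need L⁶ ≥ 49 ÷ (67/9933) = 486717/67.
4⁶ = 4096 < 486717/67 ≤ 15625 = 5⁶, so L = 5.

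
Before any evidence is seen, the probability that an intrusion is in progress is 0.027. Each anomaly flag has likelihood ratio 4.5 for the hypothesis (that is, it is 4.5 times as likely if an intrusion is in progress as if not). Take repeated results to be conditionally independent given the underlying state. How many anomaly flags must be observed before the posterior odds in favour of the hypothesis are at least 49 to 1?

5

Prior odds: 0.027 ÷ 0.973 = 27/973.
Likelihood ratio per anomaly flag = 4.5.
Target odds = 49.
Require 4.5ⁿ ≥ 49 ÷ (27/973) = 47677/27.
4.5⁴ = 410.0625 falls short of 47677/27 but 4.5⁵ = 1845.28125 reaches it, so n = 5.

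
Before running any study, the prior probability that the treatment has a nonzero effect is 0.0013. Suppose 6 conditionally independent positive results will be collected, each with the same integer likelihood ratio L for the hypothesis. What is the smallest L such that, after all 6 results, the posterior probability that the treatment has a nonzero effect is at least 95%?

5

Prior odds = 0.0013/0.9987 = 13/9987.
Target odds = 0.95/0.05 = 19.
Need L⁶ ≥ 19 ÷ (13/9987) = 189753/13.
4⁶ = 4096 < 189753/13 ≤ 15625 = 5⁶, so L = 5.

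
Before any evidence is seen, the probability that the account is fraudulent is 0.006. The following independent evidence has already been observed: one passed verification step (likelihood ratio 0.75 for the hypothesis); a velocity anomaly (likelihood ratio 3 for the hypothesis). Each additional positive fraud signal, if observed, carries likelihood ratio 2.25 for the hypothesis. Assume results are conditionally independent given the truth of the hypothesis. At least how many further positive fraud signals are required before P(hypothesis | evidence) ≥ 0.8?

8

Prior odds = 0.006/0.994 = 3/497.
Combined Bayes factor of the evidence already in hand = 0.75 × 3 = 2.25.
Odds after that evidence = (3/497) × 2.25 = 27/1988.
Target odds = 0.8/0.2 = 4.
Need 2.25ⁿ ≥ 4 ÷ (27/1988) = 7952/27.
2.25⁷ = 4782969/16384 falls short of 7952/27 but 2.25⁸ = 43046721/65536 reaches it, so n = 8.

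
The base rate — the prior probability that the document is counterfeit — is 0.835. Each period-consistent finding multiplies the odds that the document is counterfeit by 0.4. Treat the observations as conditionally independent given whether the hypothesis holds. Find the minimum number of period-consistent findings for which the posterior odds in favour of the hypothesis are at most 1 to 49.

7

Prior odds: 0.835 ÷ 0.165 = 167/33.
Likelihood ratio per period-consistent finding = 0.4.
Target odds = 1/49.
Need (167/33) × 0.4ⁿ ≤ 1/49, i.e. 0.4ⁿ ≤ 33/8183.
0.4⁶ = 64/15625 is still above 33/8183 but 0.4⁷ = 128/78125 is at or below it, so n = 7.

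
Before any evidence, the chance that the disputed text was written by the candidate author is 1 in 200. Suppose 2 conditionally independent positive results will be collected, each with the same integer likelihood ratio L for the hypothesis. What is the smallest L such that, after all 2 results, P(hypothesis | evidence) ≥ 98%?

Prior odds = 0.005/0.995 = 1/199.
Target odds = 0.98/0.02 = 49.
Need L² ≥ 49 ÷ (1/199) = 9751.
98² = 9604 < 9751 ≤ 9801 = 99², so L = 99.

99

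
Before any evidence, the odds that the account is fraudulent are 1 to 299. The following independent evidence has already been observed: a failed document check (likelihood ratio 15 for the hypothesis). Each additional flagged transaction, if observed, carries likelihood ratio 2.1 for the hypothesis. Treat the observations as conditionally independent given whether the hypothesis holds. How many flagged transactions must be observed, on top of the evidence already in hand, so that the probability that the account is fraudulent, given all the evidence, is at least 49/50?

Prior odds = 1/299.
Bayes factor of the evidence already in hand = 15.
Odds after that evidence = (1/299) × 15 = 15/299.
Target odds = 0.98/0.02 = 49.
Need 2.1ⁿ ≥ 49 ÷ (15/299) = 14651/15.
2.1⁹ ≈794.28 falls short of 14651/15 but 2.1¹⁰ ≈1667.99 reaches it, so n = 10.

10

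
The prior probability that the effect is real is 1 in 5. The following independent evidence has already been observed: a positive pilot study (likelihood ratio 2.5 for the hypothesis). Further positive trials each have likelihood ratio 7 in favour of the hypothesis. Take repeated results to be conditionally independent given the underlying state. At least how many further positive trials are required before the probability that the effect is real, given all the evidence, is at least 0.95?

Prior odds = 0.2/0.8 = 0.25.
Bayes factor of the evidence already in hand = 2.5.
Odds after that evidence = 0.25 × 2.5 = 0.625.
Target odds = 0.95/0.05 = 19.
Need 7ⁿ ≥ 19 ÷ 0.625 = 30.4.
7¹ = 7 falls short of 30.4 but 7² = 49 reaches it, so n = 2.

2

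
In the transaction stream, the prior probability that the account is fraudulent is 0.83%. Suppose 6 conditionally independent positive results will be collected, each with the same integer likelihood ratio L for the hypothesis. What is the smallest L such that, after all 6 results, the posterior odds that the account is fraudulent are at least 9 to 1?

4

Prior odds = 0.0083/0.9917 = 83/9917.
Target odds = 9.
Need L⁶ ≥ 9 ÷ (83/9917) = 89253/83.
3⁶ = 729 < 89253/83 ≤ 4096 = 4⁶, so L = 4.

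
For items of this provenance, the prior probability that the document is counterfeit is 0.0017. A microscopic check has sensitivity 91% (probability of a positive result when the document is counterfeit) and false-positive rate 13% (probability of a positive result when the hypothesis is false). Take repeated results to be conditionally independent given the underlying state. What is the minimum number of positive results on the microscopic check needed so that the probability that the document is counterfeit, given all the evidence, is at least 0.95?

Prior odds: 0.0017 ÷ 0.9983 = 17/9983.
Likelihood ratio of a positive result = 0.91/0.13 = 7.
Target posterior odds = 0.95/0.05 = 19.
Need (17/9983) × 7ⁿ ≥ 19, i.e. 7ⁿ ≥ 189677/17.
7⁴ = 2401 falls short of 189677/17 but 7⁵ = 16807 reaches it, so n = 5.

5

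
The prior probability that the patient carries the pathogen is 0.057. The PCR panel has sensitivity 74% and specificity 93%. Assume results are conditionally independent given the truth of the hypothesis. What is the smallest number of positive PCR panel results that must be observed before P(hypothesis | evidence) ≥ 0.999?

5

Prior odds: 0.057 ÷ 0.943 = 57/943.
False-positive rate = 1 − 0.93 = 0.07; likelihood ratio of a positive = 0.74/0.07 = 74/7.
Target posterior odds = 0.999/0.001 = 999.
Require (74/7)ⁿ ≥ 999 ÷ (57/943) = 314019/19.
(74/7)⁴ = 29986576/2401 falls short of 314019/19 but (74/7)⁵ ≈132029 reaches it, so n = 5.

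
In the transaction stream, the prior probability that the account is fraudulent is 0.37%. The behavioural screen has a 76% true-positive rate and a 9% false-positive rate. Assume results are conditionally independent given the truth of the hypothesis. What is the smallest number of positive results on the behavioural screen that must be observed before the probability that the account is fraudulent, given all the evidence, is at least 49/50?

Prior odds = 0.0037/0.9963 = 37/9963.
Likelihood ratio of a positive result = 0.76/0.09 = 76/9.
Target odds: 0.98 ÷ 0.02 = 49.
Need (37/9963) × (76/9)ⁿ ≥ 49, i.e. (76/9)ⁿ ≥ 488187/37.
(76/9)⁴ = 33362176/6561 falls short of 488187/37 but (76/9)⁵ ≈42939.3 reaches it, so n = 5.

5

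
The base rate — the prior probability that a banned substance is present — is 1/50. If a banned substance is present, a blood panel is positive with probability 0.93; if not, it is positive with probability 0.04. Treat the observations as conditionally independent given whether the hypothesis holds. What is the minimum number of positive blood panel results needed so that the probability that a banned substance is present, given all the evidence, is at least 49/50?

3

Prior odds: 0.02 ÷ 0.98 = 1/49.
Likelihood ratio of a positive = 0.93/0.04 = 23.25.
Target posterior odds = 0.98/0.02 = 49.
Require 23.25ⁿ ≥ 49 ÷ (1/49) = 2401.
23.25² = 540.5625 falls short of 2401 but 23.25³ = 804357/64 reaches it, so n = 3.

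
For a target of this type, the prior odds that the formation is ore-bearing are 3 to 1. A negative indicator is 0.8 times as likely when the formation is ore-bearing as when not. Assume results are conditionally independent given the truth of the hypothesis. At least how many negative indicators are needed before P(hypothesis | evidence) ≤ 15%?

Prior odds = 3.
Likelihood ratio per negative indicator = 0.8.
Target odds: 0.15 ÷ 0.85 = 3/17.
Require 0.8ⁿ ≤ 3/17 ÷ 3 = 1/17.
0.8¹² = 16777216/244140625 is still above 1/17 but 0.8¹³ ≈0.0549756 is at or below it, so n = 13.

13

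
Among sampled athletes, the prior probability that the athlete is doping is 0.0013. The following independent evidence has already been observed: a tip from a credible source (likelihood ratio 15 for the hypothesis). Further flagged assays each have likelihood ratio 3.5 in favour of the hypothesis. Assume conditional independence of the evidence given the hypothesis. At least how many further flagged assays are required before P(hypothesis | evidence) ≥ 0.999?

9

Prior odds = 0.0013/0.9987 = 13/9987.
Bayes factor of the evidence already in hand = 15.
Odds after that evidence = (13/9987) × 15 = 65/3329.
Target odds = 0.999/0.001 = 999.
Need 3.5ⁿ ≥ 999 ÷ (65/3329) = 3325671/65.
3.5⁸ = 5764801/256 falls short of 3325671/65 but 3.5⁹ = 40353607/512 reaches it, so n = 9.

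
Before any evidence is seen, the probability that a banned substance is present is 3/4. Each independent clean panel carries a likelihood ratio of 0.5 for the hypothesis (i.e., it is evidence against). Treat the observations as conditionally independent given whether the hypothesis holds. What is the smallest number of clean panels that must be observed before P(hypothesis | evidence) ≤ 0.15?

Prior odds = 0.75/0.25 = 3.
Likelihood ratio per clean panel = 0.5.
Target odds: 0.15 ÷ 0.85 = 3/17.
Require 0.5ⁿ ≤ 3/17 ÷ 3 = 1/17.
0.5⁴ = 0.0625 is still above 1/17 but 0.5⁵ = 0.03125 is at or below it, so n = 5.

5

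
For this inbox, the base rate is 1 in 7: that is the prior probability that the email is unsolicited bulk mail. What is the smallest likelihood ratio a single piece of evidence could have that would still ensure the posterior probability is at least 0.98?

294

Prior odds = (1/7)/(6/7) = 1/6.
Target odds = 0.98/0.02 = 49.
Required Bayes factor = 49 ÷ (1/6) = 294.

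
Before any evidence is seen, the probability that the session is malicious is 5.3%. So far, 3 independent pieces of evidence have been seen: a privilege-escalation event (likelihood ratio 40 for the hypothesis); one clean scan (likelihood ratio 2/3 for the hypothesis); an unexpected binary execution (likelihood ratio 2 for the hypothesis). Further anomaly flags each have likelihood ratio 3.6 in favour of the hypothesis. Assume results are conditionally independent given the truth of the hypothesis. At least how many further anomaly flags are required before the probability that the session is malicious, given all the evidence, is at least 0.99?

Prior odds = 0.053/0.947 = 53/947.
Combined Bayes factor of the evidence already in hand = 40 × (2/3) × 2 = 160/3.
Odds after that evidence = (53/947) × 160/3 = 8480/2841.
Target odds = 0.99/0.01 = 99.
Need 3.6ⁿ ≥ 99 ÷ (8480/2841) = 281259/8480.
3.6² = 12.96 falls short of 281259/8480 but 3.6³ = 46.656 reaches it, so n = 3.

3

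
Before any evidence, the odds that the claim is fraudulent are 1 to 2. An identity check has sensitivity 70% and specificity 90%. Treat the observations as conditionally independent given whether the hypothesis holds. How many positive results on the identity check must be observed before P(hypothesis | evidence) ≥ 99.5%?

4

Prior odds = 0.5.
False-positive rate = 1 − 0.9 = 0.1; likelihood ratio of a positive = 0.7/0.1 = 7.
Target posterior odds = 0.995/0.005 = 199.
Need 0.5 × 7ⁿ ≥ 199, i.e. 7ⁿ ≥ 398.
7³ = 343 falls short of 398 but 7⁴ = 2401 reaches it, so n = 4.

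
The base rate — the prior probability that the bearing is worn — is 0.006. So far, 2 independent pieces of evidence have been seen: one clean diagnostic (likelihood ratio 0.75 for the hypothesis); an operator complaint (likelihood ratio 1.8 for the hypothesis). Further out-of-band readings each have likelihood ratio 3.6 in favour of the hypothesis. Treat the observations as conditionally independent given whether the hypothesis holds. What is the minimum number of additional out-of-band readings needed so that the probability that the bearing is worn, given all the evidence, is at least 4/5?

5

Prior odds = 0.006/0.994 = 3/497.
Combined Bayes factor of the evidence already in hand = 0.75 × 1.8 = 1.35.
Odds after that evidence = (3/497) × 1.35 = 81/9940.
Target odds = 0.8/0.2 = 4.
Need 3.6ⁿ ≥ 4 ÷ (81/9940) = 39760/81.
3.6⁴ = 167.9616 falls short of 39760/81 but 3.6⁵ = 604.66176 reaches it, so n = 5.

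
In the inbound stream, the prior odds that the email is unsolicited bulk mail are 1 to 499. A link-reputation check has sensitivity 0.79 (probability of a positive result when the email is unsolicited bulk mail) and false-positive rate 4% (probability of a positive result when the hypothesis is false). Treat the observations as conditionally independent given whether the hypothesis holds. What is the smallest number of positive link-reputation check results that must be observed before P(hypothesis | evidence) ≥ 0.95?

Prior odds = 1/499.
Likelihood ratio of a positive result = 0.79/0.04 = 19.75.
Target odds: 0.95 ÷ 0.05 = 19.
Need (1/499) × 19.75ⁿ ≥ 19, i.e. 19.75ⁿ ≥ 9481.
19.75³ = 7703.734375 falls short of 9481 but 19.75⁴ = 38950081/256 reaches it, so n = 4.

4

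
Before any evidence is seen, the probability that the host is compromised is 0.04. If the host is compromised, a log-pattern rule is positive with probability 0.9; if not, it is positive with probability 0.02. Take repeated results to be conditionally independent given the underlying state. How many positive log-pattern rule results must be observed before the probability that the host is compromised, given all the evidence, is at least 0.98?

2

Prior odds = 0.04/0.96 = 1/24.
Likelihood ratio of a positive = 0.9/0.02 = 45.
Target odds: 0.98 ÷ 0.02 = 49.
Require 45ⁿ ≥ 49 ÷ (1/24) = 1176.
45¹ = 45 falls short of 1176 but 45² = 2025 reaches it, so n = 2.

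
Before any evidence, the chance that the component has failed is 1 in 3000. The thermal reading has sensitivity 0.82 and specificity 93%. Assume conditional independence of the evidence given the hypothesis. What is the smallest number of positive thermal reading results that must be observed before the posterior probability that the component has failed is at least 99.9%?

Prior odds = (1/3000)/(2999/3000) = 1/2999.
False-positive rate = 1 − 0.93 = 0.07; likelihood ratio of a positive = 0.82/0.07 = 82/7.
Target odds: 0.999 ÷ 0.001 = 999.
Need (1/2999) × (82/7)ⁿ ≥ 999, i.e. (82/7)ⁿ ≥ 2996001.
(82/7)⁶ ≈2.58401e+06 falls short of 2996001 but (82/7)⁷ ≈3.02699e+07 reaches it, so n = 7.

7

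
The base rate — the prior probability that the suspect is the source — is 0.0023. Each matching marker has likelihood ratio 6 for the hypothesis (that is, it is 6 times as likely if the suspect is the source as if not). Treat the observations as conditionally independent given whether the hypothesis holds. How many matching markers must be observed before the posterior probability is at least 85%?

Prior odds = 0.0023/0.9977 = 23/9977.
Likelihood ratio per matching marker = 6.
Target odds: 0.85 ÷ 0.15 = 17/3.
Require 6ⁿ ≥ 17/3 ÷ (23/9977) = 169609/69.
6⁴ = 1296 falls short of 169609/69 but 6⁵ = 7776 reaches it, so n = 5.

5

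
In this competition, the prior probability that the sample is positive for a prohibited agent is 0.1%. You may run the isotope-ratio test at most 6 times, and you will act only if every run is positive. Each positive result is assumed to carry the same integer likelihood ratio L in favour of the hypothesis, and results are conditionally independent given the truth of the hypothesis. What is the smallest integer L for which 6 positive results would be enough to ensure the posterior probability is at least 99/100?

7

Prior odds = 0.001/0.999 = 1/999.
Target odds = 0.99/0.01 = 99.
Need L⁶ ≥ 99 ÷ (1/999) = 98901.
6⁶ = 46656 < 98901 ≤ 117649 = 7⁶, so L = 7.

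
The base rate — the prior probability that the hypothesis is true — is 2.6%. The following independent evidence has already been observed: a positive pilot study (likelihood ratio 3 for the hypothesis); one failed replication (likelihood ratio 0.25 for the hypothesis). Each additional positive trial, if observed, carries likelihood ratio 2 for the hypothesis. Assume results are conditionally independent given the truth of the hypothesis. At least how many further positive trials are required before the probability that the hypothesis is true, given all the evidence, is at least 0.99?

13

Prior odds = 0.026/0.974 = 13/487.
Combined Bayes factor of the evidence already in hand = 3 × 0.25 = 0.75.
Odds after that evidence = (13/487) × 0.75 = 39/1948.
Target odds = 0.99/0.01 = 99.
Need 2ⁿ ≥ 99 ÷ (39/1948) = 64284/13.
2¹² = 4096 falls short of 64284/13 but 2¹³ = 8192 reaches it, so n = 13.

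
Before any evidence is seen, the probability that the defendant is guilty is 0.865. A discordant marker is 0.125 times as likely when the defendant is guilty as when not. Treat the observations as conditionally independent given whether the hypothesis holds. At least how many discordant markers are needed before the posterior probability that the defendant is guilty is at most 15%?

Prior odds = 0.865/0.135 = 173/27.
Likelihood ratio per discordant marker = 0.125.
Target odds: 0.15 ÷ 0.85 = 3/17.
Require 0.125ⁿ ≤ 3/17 ÷ (173/27) = 81/2941.
0.125¹ = 0.125 is still above 81/2941 but 0.125² = 0.015625 is at or below it, so n = 2.

2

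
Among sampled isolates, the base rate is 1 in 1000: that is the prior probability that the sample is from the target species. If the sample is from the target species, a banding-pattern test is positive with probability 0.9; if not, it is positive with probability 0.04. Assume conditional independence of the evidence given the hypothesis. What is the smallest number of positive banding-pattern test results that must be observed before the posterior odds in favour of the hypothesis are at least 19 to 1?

Prior odds = 0.001/0.999 = 1/999.
Likelihood ratio of a positive = 0.9/0.04 = 22.5.
Target odds = 19.
Require 22.5ⁿ ≥ 19 ÷ (1/999) = 18981.
22.5³ = 11390.625 falls short of 18981 but 22.5⁴ = 256289.0625 reaches it, so n = 4.

4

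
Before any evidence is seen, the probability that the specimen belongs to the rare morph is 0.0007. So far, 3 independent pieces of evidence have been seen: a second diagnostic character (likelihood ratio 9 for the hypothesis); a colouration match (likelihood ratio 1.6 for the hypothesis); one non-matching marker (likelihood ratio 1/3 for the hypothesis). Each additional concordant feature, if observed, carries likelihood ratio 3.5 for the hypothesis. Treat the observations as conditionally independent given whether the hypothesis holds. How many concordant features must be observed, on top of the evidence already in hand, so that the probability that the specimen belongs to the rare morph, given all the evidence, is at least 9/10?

Prior odds = 0.0007/0.9993 = 7/9993.
Combined Bayes factor of the evidence already in hand = 9 × 1.6 × (1/3) = 4.8.
Odds after that evidence = (7/9993) × 4.8 = 56/16655.
Target odds = 0.9/0.1 = 9.
Need 3.5ⁿ ≥ 9 ÷ (56/16655) = 149895/56.
3.5⁶ = 1838.265625 falls short of 149895/56 but 3.5⁷ = 823543/128 reaches it, so n = 7.

7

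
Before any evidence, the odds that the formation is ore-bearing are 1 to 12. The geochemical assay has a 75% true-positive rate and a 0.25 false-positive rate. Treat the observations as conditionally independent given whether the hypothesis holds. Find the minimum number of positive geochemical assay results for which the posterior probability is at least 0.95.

5

Prior odds = 1/12.
Likelihood ratio of a positive result = 0.75/0.25 = 3.
Target posterior odds = 0.95/0.05 = 19.
Require 3ⁿ ≥ 19 ÷ (1/12) = 228.
3⁴ = 81 falls short of 228 but 3⁵ = 243 reaches it, so n = 5.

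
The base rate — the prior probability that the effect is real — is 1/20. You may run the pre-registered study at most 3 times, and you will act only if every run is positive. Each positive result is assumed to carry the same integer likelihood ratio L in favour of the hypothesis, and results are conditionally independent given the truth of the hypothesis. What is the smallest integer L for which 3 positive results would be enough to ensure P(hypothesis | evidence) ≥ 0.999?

27

Prior odds = 0.05/0.95 = 1/19.
Target odds = 0.999/0.001 = 999.
Need L³ ≥ 999 ÷ (1/19) = 18981.
26³ = 17576 < 18981 ≤ 19683 = 27³, so L = 27.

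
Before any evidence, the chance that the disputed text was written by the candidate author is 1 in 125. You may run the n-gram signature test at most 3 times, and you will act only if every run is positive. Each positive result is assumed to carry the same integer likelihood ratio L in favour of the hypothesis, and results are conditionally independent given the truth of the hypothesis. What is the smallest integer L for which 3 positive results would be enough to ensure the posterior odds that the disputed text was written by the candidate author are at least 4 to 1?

8

Prior odds = 0.008/0.992 = 1/124.
Target odds = 4.
Need L³ ≥ 4 ÷ (1/124) = 496.
7³ = 343 < 496 ≤ 512 = 8³, so L = 8.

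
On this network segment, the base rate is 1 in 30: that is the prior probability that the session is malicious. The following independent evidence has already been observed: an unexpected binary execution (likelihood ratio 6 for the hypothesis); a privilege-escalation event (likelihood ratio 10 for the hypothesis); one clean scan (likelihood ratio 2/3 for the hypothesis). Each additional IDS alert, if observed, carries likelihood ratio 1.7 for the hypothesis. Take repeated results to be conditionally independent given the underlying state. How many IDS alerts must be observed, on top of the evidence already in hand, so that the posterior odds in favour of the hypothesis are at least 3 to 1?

Prior odds = (1/30)/(29/30) = 1/29.
Combined Bayes factor of the evidence already in hand = 6 × 10 × (2/3) = 40.
Odds after that evidence = (1/29) × 40 = 40/29.
Target odds = 3.
Need 1.7ⁿ ≥ 3 ÷ (40/29) = 2.175.
1.7¹ = 1.7 falls short of 2.175 but 1.7² = 2.89 reaches it, so n = 2.

2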